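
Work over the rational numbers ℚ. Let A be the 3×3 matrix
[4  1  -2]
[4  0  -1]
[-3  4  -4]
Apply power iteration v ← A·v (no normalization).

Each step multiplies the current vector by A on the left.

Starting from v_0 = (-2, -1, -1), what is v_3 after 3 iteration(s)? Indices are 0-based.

v_0 = (-2, -1, -1).
v_1 = A·v_0 = (-7, -7, 6).
v_2 = A·v_1 = (-47, -34, -31).
v_3 = A·v_2 = (-160, -157, 129).

v_3 = (-160, -157, 129)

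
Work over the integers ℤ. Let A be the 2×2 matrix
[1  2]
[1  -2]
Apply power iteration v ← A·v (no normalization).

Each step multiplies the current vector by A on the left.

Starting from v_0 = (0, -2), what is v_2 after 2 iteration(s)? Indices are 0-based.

v_2 = (4, -12)

v_0 = (0, -2).
v_1 = A·v_0 = (-4, 4).
v_2 = A·v_1 = (4, -12).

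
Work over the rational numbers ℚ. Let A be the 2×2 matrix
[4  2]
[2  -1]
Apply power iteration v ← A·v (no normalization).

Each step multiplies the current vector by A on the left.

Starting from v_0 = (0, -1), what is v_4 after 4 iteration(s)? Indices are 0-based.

v_4 = (-150, -61)

v_0 = (0, -1).
v_1 = A·v_0 = (-2, 1).
v_2 = A·v_1 = (-6, -5).
v_3 = A·v_2 = (-34, -7).
v_4 = A·v_3 = (-150, -61).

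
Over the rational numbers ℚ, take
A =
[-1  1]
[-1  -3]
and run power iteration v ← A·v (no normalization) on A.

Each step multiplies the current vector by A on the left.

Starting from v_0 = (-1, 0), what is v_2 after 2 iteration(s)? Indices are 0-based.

v_0 = (-1, 0).
v_1 = A·v_0 = (1, 1).
v_2 = A·v_1 = (0, -4).

v_2 = (0, -4)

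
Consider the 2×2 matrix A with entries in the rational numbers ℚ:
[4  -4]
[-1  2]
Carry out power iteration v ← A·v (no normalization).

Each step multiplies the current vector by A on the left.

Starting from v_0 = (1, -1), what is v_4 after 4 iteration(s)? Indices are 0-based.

v_0 = (1, -1).
v_1 = A·v_0 = (8, -3).
v_2 = A·v_1 = (44, -14).
v_3 = A·v_2 = (232, -72).
v_4 = A·v_3 = (1216, -376).

v_4 = (1216, -376)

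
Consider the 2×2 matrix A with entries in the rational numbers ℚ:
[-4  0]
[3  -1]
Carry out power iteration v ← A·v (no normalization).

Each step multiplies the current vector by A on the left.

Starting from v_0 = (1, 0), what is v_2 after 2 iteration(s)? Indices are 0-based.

v_2 = (16, -15)

v_0 = (1, 0).
v_1 = A·v_0 = (-4, 3).
v_2 = A·v_1 = (16, -15).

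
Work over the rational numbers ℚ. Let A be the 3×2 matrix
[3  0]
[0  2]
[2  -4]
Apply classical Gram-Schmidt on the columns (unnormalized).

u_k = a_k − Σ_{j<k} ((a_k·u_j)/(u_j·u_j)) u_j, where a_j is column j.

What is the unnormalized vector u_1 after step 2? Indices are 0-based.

Step 1: u_0 = a_0 = (3, 0, 2).
Step 2: u_1 = a_1 − (-8/13)·u_0 = (24/13, 2, -36/13).

u_1 = (24/13, 2, -36/13)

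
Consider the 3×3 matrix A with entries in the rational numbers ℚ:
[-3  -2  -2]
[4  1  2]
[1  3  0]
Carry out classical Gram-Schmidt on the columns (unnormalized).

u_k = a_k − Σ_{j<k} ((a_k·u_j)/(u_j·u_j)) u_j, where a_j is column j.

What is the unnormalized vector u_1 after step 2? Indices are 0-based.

u_1 = (-1/2, -1, 5/2)

Step 1: u_0 = a_0 = (-3, 4, 1).
Step 2: u_1 = a_1 − (1/2)·u_0 = (-1/2, -1, 5/2).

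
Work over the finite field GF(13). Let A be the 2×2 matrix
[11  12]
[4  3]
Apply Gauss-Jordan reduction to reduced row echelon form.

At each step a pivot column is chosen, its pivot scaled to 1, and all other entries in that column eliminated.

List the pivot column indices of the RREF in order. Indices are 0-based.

[1] R0 /= 11  ⇒  (1, 7)
     R1 -= 4·R0  ⇒  (0, 1)
[2] R1 /= 1  ⇒  (0, 1)
     R0 -= 7·R1  ⇒  (1, 0)

pivot columns: 0, 1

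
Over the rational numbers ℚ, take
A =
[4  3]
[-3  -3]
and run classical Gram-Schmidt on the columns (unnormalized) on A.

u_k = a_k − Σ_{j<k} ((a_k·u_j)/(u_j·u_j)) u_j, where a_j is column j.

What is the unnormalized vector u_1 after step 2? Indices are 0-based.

Step 1: u_0 = a_0 = (4, -3).
Step 2: u_1 = a_1 − (21/25)·u_0 = (-9/25, -12/25).

u_1 = (-9/25, -12/25)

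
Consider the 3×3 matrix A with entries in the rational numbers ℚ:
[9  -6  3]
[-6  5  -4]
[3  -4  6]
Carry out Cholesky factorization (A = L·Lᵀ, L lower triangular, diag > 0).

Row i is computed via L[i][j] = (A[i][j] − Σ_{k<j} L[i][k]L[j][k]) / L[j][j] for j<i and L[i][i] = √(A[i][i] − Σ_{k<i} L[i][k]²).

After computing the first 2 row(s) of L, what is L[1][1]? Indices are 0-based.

L[1][1] = 1

Step 1: L[0][0] = √(9) = 3.
  L[1][0] = (-6) / L[0][0] = -2.
Step 2: L[1][1] = √(1) = 1.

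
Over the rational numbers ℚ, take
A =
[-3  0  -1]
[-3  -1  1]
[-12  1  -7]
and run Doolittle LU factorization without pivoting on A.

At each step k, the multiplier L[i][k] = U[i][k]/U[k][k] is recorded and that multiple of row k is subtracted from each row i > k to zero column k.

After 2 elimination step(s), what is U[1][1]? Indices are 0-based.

[col 0] pivot -3
  R1 -= 1*R0 → (0, -1, 2)  (L[1][0] := 1)
  R2 -= 4*R0 → (0, 1, -3)  (L[2][0] := 4)
[col 1] pivot -1
  R2 -= -1*R1 → (0, 0, -1)  (L[2][1] := -1)

U[1][1] = -1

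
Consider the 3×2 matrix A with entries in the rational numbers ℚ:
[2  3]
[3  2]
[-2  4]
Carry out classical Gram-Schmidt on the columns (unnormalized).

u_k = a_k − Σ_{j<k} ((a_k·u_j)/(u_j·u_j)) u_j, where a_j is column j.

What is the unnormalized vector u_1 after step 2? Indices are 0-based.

u_1 = (43/17, 22/17, 76/17)

Step 1: u_0 = a_0 = (2, 3, -2).
Step 2: u_1 = a_1 − (4/17)·u_0 = (43/17, 22/17, 76/17).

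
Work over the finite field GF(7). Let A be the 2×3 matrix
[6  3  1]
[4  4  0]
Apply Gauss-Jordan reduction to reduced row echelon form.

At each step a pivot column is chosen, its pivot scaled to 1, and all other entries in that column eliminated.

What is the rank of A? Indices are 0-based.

rank = 2

step 1: normalize row 0 (÷6) = (1, 4, 6)
  row 1: subtract 4×row0 = (0, 2, 4)
step 2: normalize row 1 (÷2) = (0, 1, 2)
  row 0: subtract 4×row1 = (1, 0, 5)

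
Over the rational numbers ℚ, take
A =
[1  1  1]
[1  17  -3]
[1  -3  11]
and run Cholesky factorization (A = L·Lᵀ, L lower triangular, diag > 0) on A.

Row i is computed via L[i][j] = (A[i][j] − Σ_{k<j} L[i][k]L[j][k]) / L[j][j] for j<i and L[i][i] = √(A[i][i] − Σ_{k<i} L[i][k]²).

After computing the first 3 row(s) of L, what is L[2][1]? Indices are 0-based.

L[2][1] = -1

Step 1: L[0][0] = √(1) = 1.
  L[1][0] = (1) / L[0][0] = 1.
Step 2: L[1][1] = √(16) = 4.
  L[2][0] = (1) / L[0][0] = 1.
  L[2][1] = (-4) / L[1][1] = -1.
Step 3: L[2][2] = √(9) = 3.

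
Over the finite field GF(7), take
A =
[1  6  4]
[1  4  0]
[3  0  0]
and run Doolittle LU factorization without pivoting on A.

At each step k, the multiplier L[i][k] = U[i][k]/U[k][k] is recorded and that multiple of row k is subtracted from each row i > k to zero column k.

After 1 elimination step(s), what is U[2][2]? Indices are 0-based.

U[2][2] = 2

[col 0] pivot 1
  R1 -= 1*R0 → (0, 5, 3)  (L[1][0] := 1)
  R2 -= 3*R0 → (0, 3, 2)  (L[2][0] := 3)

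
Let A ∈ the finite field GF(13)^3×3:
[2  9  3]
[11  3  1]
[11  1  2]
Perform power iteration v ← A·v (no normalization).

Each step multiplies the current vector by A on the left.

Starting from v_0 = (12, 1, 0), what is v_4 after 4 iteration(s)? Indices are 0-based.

v_0 = (12, 1, 0).
v_1 = A·v_0 = (7, 5, 3).
v_2 = A·v_1 = (3, 4, 10).
v_3 = A·v_2 = (7, 3, 5).
v_4 = A·v_3 = (4, 0, 12).

v_4 = (4, 0, 12)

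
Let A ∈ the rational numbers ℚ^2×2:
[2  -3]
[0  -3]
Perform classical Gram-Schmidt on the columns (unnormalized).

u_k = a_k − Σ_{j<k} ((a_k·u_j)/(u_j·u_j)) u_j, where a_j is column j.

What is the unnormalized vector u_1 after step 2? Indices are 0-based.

Step 1: u_0 = a_0 = (2, 0).
Step 2: u_1 = a_1 − (-3/2)·u_0 = (0, -3).

u_1 = (0, -3)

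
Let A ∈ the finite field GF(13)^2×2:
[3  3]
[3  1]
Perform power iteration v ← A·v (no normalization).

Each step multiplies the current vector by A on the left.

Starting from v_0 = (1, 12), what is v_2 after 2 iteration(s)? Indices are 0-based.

v_0 = (1, 12).
v_1 = A·v_0 = (0, 2).
v_2 = A·v_1 = (6, 2).

v_2 = (6, 2)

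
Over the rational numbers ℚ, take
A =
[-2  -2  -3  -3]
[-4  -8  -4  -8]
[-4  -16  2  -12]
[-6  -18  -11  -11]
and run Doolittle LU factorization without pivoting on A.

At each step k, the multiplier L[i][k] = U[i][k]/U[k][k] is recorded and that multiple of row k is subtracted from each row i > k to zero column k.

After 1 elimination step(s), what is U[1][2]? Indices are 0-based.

U[1][2] = 2

k=0: U[0][0]=-2
  eliminate (1,0): mult=2, new row 1: (0, -4, 2, -2); set L[1][0]=2
  eliminate (2,0): mult=2, new row 2: (0, -12, 8, -6); set L[2][0]=2
  eliminate (3,0): mult=3, new row 3: (0, -12, -2, -2); set L[3][0]=3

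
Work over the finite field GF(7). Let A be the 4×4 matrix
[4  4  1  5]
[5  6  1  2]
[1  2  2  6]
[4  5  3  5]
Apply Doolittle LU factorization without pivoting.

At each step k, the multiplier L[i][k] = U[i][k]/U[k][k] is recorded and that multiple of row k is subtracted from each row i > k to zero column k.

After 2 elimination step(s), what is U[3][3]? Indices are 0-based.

U[3][3] = 6

Step 1: pivot at (0,0) is 4.
  row1 ← row1 − (3)·row0  ⇒  L[1][0]=3, U row1=(0, 1, 5, 1)
  row2 ← row2 − (2)·row0  ⇒  L[2][0]=2, U row2=(0, 1, 0, 3)
  row3 ← row3 − (1)·row0  ⇒  L[3][0]=1, U row3=(0, 1, 2, 0)
Step 2: pivot at (1,1) is 1.
  row2 ← row2 − (1)·row1  ⇒  L[2][1]=1, U row2=(0, 0, 2, 2)
  row3 ← row3 − (1)·row1  ⇒  L[3][1]=1, U row3=(0, 0, 4, 6)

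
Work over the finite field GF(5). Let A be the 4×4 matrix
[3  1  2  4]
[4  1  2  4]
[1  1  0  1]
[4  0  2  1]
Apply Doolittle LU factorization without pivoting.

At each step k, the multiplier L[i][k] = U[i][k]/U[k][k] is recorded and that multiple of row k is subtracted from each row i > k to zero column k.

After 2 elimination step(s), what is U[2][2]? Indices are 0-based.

U[2][2] = 3

k=0: U[0][0]=3
  eliminate (1,0): mult=3, new row 1: (0, 3, 1, 2); set L[1][0]=3
  eliminate (2,0): mult=2, new row 2: (0, 4, 1, 3); set L[2][0]=2
  eliminate (3,0): mult=3, new row 3: (0, 2, 1, 4); set L[3][0]=3
k=1: U[1][1]=3
  eliminate (2,1): mult=3, new row 2: (0, 0, 3, 2); set L[2][1]=3
  eliminate (3,1): mult=4, new row 3: (0, 0, 2, 1); set L[3][1]=4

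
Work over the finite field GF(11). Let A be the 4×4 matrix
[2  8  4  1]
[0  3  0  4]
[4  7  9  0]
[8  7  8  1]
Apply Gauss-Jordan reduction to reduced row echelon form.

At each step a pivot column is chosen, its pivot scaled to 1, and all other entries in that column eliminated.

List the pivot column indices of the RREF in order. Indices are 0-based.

pivot columns: 0, 1, 2, 3

step 1: normalize row 0 (÷2) = (1, 4, 2, 6)
  row 2: subtract 4×row0 = (0, 2, 1, 9)
  row 3: subtract 8×row0 = (0, 8, 3, 8)
step 2: normalize row 1 (÷3) = (0, 1, 0, 5)
  row 0: subtract 4×row1 = (1, 0, 2, 8)
  row 2: subtract 2×row1 = (0, 0, 1, 10)
  row 3: subtract 8×row1 = (0, 0, 3, 1)
step 3: normalize row 2 (÷1) = (0, 0, 1, 10)
  row 0: subtract 2×row2 = (1, 0, 0, 10)
  row 3: subtract 3×row2 = (0, 0, 0, 4)
step 4: normalize row 3 (÷4) = (0, 0, 0, 1)
  row 0: subtract 10×row3 = (1, 0, 0, 0)
  row 1: subtract 5×row3 = (0, 1, 0, 0)
  row 2: subtract 10×row3 = (0, 0, 1, 0)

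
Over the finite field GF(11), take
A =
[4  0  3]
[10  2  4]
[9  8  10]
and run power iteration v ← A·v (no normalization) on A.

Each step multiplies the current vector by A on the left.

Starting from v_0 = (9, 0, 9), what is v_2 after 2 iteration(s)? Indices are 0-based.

v_2 = (6, 4, 7)

v_0 = (9, 0, 9).
v_1 = A·v_0 = (8, 5, 6).
v_2 = A·v_1 = (6, 4, 7).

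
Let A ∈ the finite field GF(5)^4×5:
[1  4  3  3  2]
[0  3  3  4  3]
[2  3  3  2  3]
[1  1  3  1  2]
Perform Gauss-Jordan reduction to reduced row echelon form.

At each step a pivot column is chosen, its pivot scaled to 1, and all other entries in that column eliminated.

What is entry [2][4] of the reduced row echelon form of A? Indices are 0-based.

[1] R0 /= 1  ⇒  (1, 4, 3, 3, 2)
     R2 -= 2·R0  ⇒  (0, 0, 2, 1, 4)
     R3 -= 1·R0  ⇒  (0, 2, 0, 3, 0)
[2] R1 /= 3  ⇒  (0, 1, 1, 3, 1)
     R0 -= 4·R1  ⇒  (1, 0, 4, 1, 3)
     R3 -= 2·R1  ⇒  (0, 0, 3, 2, 3)
[3] R2 /= 2  ⇒  (0, 0, 1, 3, 2)
     R0 -= 4·R2  ⇒  (1, 0, 0, 4, 0)
     R1 -= 1·R2  ⇒  (0, 1, 0, 0, 4)
     R3 -= 3·R2  ⇒  (0, 0, 0, 3, 2)
[4] R3 /= 3  ⇒  (0, 0, 0, 1, 4)
     R0 -= 4·R3  ⇒  (1, 0, 0, 0, 4)
     R2 -= 3·R3  ⇒  (0, 0, 1, 0, 0)

M[2][4] = 0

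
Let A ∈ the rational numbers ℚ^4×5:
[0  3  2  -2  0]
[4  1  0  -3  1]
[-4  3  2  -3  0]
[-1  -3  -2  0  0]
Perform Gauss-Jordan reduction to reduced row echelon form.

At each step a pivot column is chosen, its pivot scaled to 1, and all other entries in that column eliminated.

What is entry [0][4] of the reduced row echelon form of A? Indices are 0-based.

M[0][4] = 0

pivot(0,0): swap R0↔R1
pivot(0,0)=4: scale R0 → (1, 1/4, 0, -3/4, 1/4)
  clear (2,0): R2 −= (-4)R0 → (0, 4, 2, -6, 1)
  clear (3,0): R3 −= (-1)R0 → (0, -11/4, -2, -3/4, 1/4)
pivot(1,1)=3: scale R1 → (0, 1, 2/3, -2/3, 0)
  clear (0,1): R0 −= (1/4)R1 → (1, 0, -1/6, -7/12, 1/4)
  clear (2,1): R2 −= (4)R1 → (0, 0, -2/3, -10/3, 1)
  clear (3,1): R3 −= (-11/4)R1 → (0, 0, -1/6, -31/12, 1/4)
pivot(2,2)=-2/3: scale R2 → (0, 0, 1, 5, -3/2)
  clear (0,2): R0 −= (-1/6)R2 → (1, 0, 0, 1/4, 0)
  clear (1,2): R1 −= (2/3)R2 → (0, 1, 0, -4, 1)
  clear (3,2): R3 −= (-1/6)R2 → (0, 0, 0, -7/4, 0)
pivot(3,3)=-7/4: scale R3 → (0, 0, 0, 1, 0)
  clear (0,3): R0 −= (1/4)R3 → (1, 0, 0, 0, 0)
  clear (1,3): R1 −= (-4)R3 → (0, 1, 0, 0, 1)
  clear (2,3): R2 −= (5)R3 → (0, 0, 1, 0, -3/2)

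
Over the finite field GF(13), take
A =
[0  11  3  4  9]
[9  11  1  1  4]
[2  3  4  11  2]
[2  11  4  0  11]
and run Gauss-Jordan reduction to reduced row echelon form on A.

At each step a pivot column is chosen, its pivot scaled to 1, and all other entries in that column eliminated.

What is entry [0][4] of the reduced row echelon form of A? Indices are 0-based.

step 1: exchange rows 0,1
step 1: normalize row 0 (÷9) = (1, 7, 3, 3, 12)
  row 2: subtract 2×row0 = (0, 2, 11, 5, 4)
  row 3: subtract 2×row0 = (0, 10, 11, 7, 0)
step 2: normalize row 1 (÷11) = (0, 1, 5, 11, 2)
  row 0: subtract 7×row1 = (1, 0, 7, 4, 11)
  row 2: subtract 2×row1 = (0, 0, 1, 9, 0)
  row 3: subtract 10×row1 = (0, 0, 0, 1, 6)
step 3: normalize row 2 (÷1) = (0, 0, 1, 9, 0)
  row 0: subtract 7×row2 = (1, 0, 0, 6, 11)
  row 1: subtract 5×row2 = (0, 1, 0, 5, 2)
step 4: normalize row 3 (÷1) = (0, 0, 0, 1, 6)
  row 0: subtract 6×row3 = (1, 0, 0, 0, 1)
  row 1: subtract 5×row3 = (0, 1, 0, 0, 11)
  row 2: subtract 9×row3 = (0, 0, 1, 0, 11)

M[0][4] = 1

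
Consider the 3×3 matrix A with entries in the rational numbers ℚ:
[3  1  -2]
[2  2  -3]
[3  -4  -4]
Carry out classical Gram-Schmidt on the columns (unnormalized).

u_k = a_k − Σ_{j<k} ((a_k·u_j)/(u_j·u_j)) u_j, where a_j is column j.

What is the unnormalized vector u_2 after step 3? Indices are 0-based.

Step 1: u_0 = a_0 = (3, 2, 3).
Step 2: u_1 = a_1 − (-5/22)·u_0 = (37/22, 27/11, -73/22).
Step 3: u_2 = a_2 − (-12/11)·u_0 − (56/437)·u_1 = (462/437, -495/437, -132/437).

u_2 = (462/437, -495/437, -132/437)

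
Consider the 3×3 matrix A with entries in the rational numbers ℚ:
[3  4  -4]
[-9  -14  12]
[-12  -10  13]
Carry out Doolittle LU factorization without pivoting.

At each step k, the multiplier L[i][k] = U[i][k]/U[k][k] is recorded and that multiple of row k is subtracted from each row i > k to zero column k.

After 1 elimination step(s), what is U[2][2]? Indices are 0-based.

k=0: U[0][0]=3
  eliminate (1,0): mult=-3, new row 1: (0, -2, 0); set L[1][0]=-3
  eliminate (2,0): mult=-4, new row 2: (0, 6, -3); set L[2][0]=-4

U[2][2] = -3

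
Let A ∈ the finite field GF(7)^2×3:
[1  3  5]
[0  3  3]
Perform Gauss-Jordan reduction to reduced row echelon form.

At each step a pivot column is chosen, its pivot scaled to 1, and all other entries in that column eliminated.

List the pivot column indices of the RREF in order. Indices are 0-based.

[1] R0 /= 1  ⇒  (1, 3, 5)
[2] R1 /= 3  ⇒  (0, 1, 1)
     R0 -= 3·R1  ⇒  (1, 0, 2)

pivot columns: 0, 1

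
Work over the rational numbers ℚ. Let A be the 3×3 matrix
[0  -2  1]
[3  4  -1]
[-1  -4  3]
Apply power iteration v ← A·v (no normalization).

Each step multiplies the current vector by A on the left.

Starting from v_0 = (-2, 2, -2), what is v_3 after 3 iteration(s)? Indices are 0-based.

v_3 = (-66, 26, -158)

v_0 = (-2, 2, -2).
v_1 = A·v_0 = (-6, 4, -12).
v_2 = A·v_1 = (-20, 10, -46).
v_3 = A·v_2 = (-66, 26, -158).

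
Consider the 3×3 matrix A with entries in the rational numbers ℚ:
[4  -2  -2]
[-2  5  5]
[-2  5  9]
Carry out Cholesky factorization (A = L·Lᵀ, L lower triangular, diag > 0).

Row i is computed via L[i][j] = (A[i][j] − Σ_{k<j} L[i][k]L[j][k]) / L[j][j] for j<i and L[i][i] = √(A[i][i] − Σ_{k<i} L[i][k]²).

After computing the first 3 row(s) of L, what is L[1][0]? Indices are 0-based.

L[1][0] = -1

Step 1: L[0][0] = √(4) = 2.
  L[1][0] = (-2) / L[0][0] = -1.
Step 2: L[1][1] = √(4) = 2.
  L[2][0] = (-2) / L[0][0] = -1.
  L[2][1] = (4) / L[1][1] = 2.
Step 3: L[2][2] = √(4) = 2.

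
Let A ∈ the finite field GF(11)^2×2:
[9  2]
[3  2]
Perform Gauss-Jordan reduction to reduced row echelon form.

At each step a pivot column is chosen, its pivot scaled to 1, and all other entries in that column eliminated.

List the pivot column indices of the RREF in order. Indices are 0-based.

pivot(0,0)=9: scale R0 → (1, 10)
  clear (1,0): R1 −= (3)R0 → (0, 5)
pivot(1,1)=5: scale R1 → (0, 1)
  clear (0,1): R0 −= (10)R1 → (1, 0)

pivot columns: 0, 1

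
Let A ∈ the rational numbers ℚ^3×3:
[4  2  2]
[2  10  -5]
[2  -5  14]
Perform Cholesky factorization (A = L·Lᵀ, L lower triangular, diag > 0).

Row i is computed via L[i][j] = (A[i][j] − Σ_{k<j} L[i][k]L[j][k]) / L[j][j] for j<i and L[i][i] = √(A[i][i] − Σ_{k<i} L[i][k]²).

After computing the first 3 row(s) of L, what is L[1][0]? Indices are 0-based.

L[1][0] = 1

Step 1: L[0][0] = √(4) = 2.
  L[1][0] = (2) / L[0][0] = 1.
Step 2: L[1][1] = √(9) = 3.
  L[2][0] = (2) / L[0][0] = 1.
  L[2][1] = (-6) / L[1][1] = -2.
Step 3: L[2][2] = √(9) = 3.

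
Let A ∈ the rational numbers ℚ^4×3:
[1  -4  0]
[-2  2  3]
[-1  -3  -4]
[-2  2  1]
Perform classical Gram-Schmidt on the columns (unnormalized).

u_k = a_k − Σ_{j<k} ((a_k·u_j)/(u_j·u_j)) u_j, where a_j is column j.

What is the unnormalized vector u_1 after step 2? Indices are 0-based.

u_1 = (-31/10, 1/5, -39/10, 1/5)

Step 1: u_0 = a_0 = (1, -2, -1, -2).
Step 2: u_1 = a_1 − (-9/10)·u_0 = (-31/10, 1/5, -39/10, 1/5).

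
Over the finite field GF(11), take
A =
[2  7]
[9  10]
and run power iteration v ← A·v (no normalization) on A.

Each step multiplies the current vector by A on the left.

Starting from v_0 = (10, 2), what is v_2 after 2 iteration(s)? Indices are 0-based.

v_2 = (2, 9)

v_0 = (10, 2).
v_1 = A·v_0 = (1, 0).
v_2 = A·v_1 = (2, 9).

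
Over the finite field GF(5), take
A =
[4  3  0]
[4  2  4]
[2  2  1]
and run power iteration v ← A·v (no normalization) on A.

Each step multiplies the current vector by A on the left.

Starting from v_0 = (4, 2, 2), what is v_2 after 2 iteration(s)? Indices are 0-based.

v_0 = (4, 2, 2).
v_1 = A·v_0 = (2, 3, 4).
v_2 = A·v_1 = (2, 0, 4).

v_2 = (2, 0, 4)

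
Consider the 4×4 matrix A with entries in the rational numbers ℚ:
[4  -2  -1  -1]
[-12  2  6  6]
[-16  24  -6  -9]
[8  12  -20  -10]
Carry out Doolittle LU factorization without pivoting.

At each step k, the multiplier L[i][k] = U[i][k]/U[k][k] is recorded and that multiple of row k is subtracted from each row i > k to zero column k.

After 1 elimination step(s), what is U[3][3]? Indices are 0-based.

Step 1: pivot at (0,0) is 4.
  row1 ← row1 − (-3)·row0  ⇒  L[1][0]=-3, U row1=(0, -4, 3, 3)
  row2 ← row2 − (-4)·row0  ⇒  L[2][0]=-4, U row2=(0, 16, -10, -13)
  row3 ← row3 − (2)·row0  ⇒  L[3][0]=2, U row3=(0, 16, -18, -8)

U[3][3] = -8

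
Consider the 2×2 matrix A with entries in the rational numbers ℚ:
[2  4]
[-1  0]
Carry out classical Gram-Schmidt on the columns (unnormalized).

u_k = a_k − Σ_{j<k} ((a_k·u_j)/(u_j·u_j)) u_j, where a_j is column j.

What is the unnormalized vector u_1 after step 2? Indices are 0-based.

u_1 = (4/5, 8/5)

Step 1: u_0 = a_0 = (2, -1).
Step 2: u_1 = a_1 − (8/5)·u_0 = (4/5, 8/5).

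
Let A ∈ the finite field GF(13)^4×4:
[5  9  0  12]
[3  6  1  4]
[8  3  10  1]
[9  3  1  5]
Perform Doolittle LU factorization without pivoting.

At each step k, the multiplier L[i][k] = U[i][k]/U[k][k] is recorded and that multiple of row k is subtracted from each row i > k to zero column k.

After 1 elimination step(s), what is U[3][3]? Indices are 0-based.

k=0: U[0][0]=5
  eliminate (1,0): mult=11, new row 1: (0, 11, 1, 2); set L[1][0]=11
  eliminate (2,0): mult=12, new row 2: (0, 12, 10, 0); set L[2][0]=12
  eliminate (3,0): mult=7, new row 3: (0, 5, 1, 12); set L[3][0]=7

U[3][3] = 12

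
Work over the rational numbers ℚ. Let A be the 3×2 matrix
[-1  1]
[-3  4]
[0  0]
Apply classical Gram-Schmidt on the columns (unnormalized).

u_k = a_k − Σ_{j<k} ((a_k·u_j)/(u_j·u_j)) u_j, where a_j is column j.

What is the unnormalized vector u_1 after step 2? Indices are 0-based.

Step 1: u_0 = a_0 = (-1, -3, 0).
Step 2: u_1 = a_1 − (-13/10)·u_0 = (-3/10, 1/10, 0).

u_1 = (-3/10, 1/10, 0)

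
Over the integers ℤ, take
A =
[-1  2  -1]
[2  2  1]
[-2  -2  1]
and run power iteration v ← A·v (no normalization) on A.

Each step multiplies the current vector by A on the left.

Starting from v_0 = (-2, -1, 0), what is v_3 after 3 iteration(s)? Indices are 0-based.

v_0 = (-2, -1, 0).
v_1 = A·v_0 = (0, -6, 6).
v_2 = A·v_1 = (-18, -6, 18).
v_3 = A·v_2 = (-12, -30, 66).

v_3 = (-12, -30, 66)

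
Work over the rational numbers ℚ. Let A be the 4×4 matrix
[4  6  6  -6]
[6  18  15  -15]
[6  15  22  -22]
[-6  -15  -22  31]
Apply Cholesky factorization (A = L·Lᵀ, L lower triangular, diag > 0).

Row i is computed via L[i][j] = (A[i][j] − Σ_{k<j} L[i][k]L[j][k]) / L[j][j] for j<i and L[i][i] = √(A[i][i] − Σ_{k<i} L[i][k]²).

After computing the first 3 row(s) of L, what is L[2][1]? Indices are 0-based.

L[2][1] = 2

Step 1: L[0][0] = √(4) = 2.
  L[1][0] = (6) / L[0][0] = 3.
Step 2: L[1][1] = √(9) = 3.
  L[2][0] = (6) / L[0][0] = 3.
  L[2][1] = (6) / L[1][1] = 2.
Step 3: L[2][2] = √(9) = 3.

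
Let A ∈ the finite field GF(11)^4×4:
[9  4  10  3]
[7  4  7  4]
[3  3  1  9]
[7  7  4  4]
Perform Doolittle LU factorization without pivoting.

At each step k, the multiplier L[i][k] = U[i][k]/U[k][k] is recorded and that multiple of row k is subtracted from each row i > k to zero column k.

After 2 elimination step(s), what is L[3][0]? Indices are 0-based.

L[3][0] = 2

[col 0] pivot 9
  R1 -= 2*R0 → (0, 7, 9, 9)  (L[1][0] := 2)
  R2 -= 4*R0 → (0, 9, 5, 8)  (L[2][0] := 4)
  R3 -= 2*R0 → (0, 10, 6, 9)  (L[3][0] := 2)
[col 1] pivot 7
  R2 -= 6*R1 → (0, 0, 6, 9)  (L[2][1] := 6)
  R3 -= 3*R1 → (0, 0, 1, 4)  (L[3][1] := 3)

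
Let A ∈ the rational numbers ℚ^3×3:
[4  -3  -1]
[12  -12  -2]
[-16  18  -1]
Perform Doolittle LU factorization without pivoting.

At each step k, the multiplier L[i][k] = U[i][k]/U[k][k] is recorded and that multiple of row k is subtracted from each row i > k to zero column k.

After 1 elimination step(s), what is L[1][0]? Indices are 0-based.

L[1][0] = 3

Step 1: pivot at (0,0) is 4.
  row1 ← row1 − (3)·row0  ⇒  L[1][0]=3, U row1=(0, -3, 1)
  row2 ← row2 − (-4)·row0  ⇒  L[2][0]=-4, U row2=(0, 6, -5)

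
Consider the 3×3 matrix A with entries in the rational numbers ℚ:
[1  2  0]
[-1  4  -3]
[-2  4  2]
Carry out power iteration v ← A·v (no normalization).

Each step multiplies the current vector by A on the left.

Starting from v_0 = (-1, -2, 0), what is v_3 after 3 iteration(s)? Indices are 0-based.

v_0 = (-1, -2, 0).
v_1 = A·v_0 = (-5, -7, -6).
v_2 = A·v_1 = (-19, -5, -30).
v_3 = A·v_2 = (-29, 89, -42).

v_3 = (-29, 89, -42)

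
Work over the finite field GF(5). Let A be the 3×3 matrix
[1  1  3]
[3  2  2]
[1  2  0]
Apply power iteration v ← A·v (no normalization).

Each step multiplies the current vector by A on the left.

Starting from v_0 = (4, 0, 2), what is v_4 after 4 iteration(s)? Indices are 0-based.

v_0 = (4, 0, 2).
v_1 = A·v_0 = (0, 1, 4).
v_2 = A·v_1 = (3, 0, 2).
v_3 = A·v_2 = (4, 3, 3).
v_4 = A·v_3 = (1, 4, 0).

v_4 = (1, 4, 0)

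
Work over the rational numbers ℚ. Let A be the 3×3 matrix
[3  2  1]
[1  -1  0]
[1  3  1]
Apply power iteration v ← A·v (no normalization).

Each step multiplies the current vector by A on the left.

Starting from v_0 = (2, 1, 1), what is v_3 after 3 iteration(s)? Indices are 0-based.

v_0 = (2, 1, 1).
v_1 = A·v_0 = (9, 1, 6).
v_2 = A·v_1 = (35, 8, 18).
v_3 = A·v_2 = (139, 27, 77).

v_3 = (139, 27, 77)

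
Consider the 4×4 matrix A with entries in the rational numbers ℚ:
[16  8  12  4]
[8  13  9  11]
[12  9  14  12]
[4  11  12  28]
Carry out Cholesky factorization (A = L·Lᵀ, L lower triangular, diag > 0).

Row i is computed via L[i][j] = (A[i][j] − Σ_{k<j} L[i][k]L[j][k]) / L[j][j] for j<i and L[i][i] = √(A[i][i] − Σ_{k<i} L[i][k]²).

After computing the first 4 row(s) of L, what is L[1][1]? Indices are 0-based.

L[1][1] = 3

Step 1: L[0][0] = √(16) = 4.
  L[1][0] = (8) / L[0][0] = 2.
Step 2: L[1][1] = √(9) = 3.
  L[2][0] = (12) / L[0][0] = 3.
  L[2][1] = (3) / L[1][1] = 1.
Step 3: L[2][2] = √(4) = 2.
  L[3][0] = (4) / L[0][0] = 1.
  L[3][1] = (9) / L[1][1] = 3.
  L[3][2] = (6) / L[2][2] = 3.
Step 4: L[3][3] = √(9) = 3.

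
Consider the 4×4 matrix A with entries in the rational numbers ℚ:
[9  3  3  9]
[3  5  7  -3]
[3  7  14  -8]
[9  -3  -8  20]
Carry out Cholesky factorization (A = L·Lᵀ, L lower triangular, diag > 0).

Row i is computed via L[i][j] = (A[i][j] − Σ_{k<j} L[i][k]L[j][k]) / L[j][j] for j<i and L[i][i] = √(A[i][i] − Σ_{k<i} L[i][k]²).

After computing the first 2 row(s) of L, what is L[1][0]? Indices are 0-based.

Step 1: L[0][0] = √(9) = 3.
  L[1][0] = (3) / L[0][0] = 1.
Step 2: L[1][1] = √(4) = 2.

L[1][0] = 1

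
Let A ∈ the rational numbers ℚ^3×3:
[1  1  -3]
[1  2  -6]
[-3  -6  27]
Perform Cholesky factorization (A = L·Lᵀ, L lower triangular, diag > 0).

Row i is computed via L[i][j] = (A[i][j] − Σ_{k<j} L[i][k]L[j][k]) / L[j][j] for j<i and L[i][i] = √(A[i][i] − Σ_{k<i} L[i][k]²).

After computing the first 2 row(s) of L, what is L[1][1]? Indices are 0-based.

Step 1: L[0][0] = √(1) = 1.
  L[1][0] = (1) / L[0][0] = 1.
Step 2: L[1][1] = √(1) = 1.

L[1][1] = 1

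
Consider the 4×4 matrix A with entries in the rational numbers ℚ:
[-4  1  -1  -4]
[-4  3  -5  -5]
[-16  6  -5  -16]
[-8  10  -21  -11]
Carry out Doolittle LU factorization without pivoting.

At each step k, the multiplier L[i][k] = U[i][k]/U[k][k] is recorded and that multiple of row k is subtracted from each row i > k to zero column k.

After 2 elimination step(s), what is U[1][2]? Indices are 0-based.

[col 0] pivot -4
  R1 -= 1*R0 → (0, 2, -4, -1)  (L[1][0] := 1)
  R2 -= 4*R0 → (0, 2, -1, 0)  (L[2][0] := 4)
  R3 -= 2*R0 → (0, 8, -19, -3)  (L[3][0] := 2)
[col 1] pivot 2
  R2 -= 1*R1 → (0, 0, 3, 1)  (L[2][1] := 1)
  R3 -= 4*R1 → (0, 0, -3, 1)  (L[3][1] := 4)

U[1][2] = -4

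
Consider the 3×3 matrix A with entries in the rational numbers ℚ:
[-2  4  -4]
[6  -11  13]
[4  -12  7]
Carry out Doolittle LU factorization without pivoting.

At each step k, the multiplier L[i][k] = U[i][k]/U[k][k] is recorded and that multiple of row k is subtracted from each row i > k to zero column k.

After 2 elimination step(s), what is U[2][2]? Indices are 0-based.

[col 0] pivot -2
  R1 -= -3*R0 → (0, 1, 1)  (L[1][0] := -3)
  R2 -= -2*R0 → (0, -4, -1)  (L[2][0] := -2)
[col 1] pivot 1
  R2 -= -4*R1 → (0, 0, 3)  (L[2][1] := -4)

U[2][2] = 3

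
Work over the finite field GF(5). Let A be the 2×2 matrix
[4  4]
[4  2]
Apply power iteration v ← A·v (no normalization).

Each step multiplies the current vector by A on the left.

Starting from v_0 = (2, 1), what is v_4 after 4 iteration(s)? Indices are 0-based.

v_0 = (2, 1).
v_1 = A·v_0 = (2, 0).
v_2 = A·v_1 = (3, 3).
v_3 = A·v_2 = (4, 3).
v_4 = A·v_3 = (3, 2).

v_4 = (3, 2)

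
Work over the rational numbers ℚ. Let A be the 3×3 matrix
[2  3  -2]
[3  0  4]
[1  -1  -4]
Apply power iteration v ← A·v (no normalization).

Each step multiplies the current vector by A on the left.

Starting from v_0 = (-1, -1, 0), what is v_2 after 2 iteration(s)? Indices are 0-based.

v_2 = (-19, -15, -2)

v_0 = (-1, -1, 0).
v_1 = A·v_0 = (-5, -3, 0).
v_2 = A·v_1 = (-19, -15, -2).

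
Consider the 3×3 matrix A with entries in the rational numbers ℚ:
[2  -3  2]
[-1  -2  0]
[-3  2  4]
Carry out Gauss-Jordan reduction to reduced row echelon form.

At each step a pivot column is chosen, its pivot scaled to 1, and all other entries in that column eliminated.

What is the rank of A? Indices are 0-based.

step 1: normalize row 0 (÷2) = (1, -3/2, 1)
  row 1: subtract -1×row0 = (0, -7/2, 1)
  row 2: subtract -3×row0 = (0, -5/2, 7)
step 2: normalize row 1 (÷-7/2) = (0, 1, -2/7)
  row 0: subtract -3/2×row1 = (1, 0, 4/7)
  row 2: subtract -5/2×row1 = (0, 0, 44/7)
step 3: normalize row 2 (÷44/7) = (0, 0, 1)
  row 0: subtract 4/7×row2 = (1, 0, 0)
  row 1: subtract -2/7×row2 = (0, 1, 0)

rank = 3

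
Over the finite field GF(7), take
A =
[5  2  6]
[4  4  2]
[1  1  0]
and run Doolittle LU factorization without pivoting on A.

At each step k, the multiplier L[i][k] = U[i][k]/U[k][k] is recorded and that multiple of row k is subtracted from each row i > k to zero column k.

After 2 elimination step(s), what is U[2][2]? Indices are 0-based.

k=0: U[0][0]=5
  eliminate (1,0): mult=5, new row 1: (0, 1, 0); set L[1][0]=5
  eliminate (2,0): mult=3, new row 2: (0, 2, 3); set L[2][0]=3
k=1: U[1][1]=1
  eliminate (2,1): mult=2, new row 2: (0, 0, 3); set L[2][1]=2

U[2][2] = 3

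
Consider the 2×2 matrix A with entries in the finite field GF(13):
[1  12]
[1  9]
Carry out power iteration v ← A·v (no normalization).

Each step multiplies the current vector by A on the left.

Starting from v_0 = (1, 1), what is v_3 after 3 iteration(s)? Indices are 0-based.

v_3 = (4, 7)

v_0 = (1, 1).
v_1 = A·v_0 = (0, 10).
v_2 = A·v_1 = (3, 12).
v_3 = A·v_2 = (4, 7).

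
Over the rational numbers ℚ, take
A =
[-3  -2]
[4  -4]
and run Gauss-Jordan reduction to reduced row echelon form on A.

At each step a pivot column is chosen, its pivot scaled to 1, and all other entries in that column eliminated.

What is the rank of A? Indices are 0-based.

rank = 2

[1] R0 /= -3  ⇒  (1, 2/3)
     R1 -= 4·R0  ⇒  (0, -20/3)
[2] R1 /= -20/3  ⇒  (0, 1)
     R0 -= 2/3·R1  ⇒  (1, 0)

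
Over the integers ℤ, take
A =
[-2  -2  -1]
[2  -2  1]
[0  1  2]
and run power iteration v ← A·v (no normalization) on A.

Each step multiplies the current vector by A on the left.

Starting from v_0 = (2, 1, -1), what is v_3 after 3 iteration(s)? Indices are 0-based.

v_3 = (9, 43, -15)

v_0 = (2, 1, -1).
v_1 = A·v_0 = (-5, 1, -1).
v_2 = A·v_1 = (9, -13, -1).
v_3 = A·v_2 = (9, 43, -15).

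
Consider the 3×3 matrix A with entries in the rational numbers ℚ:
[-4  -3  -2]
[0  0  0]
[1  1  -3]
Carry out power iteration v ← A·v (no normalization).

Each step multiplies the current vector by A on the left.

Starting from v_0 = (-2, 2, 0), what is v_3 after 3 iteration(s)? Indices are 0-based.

v_3 = (28, 0, -14)

v_0 = (-2, 2, 0).
v_1 = A·v_0 = (2, 0, 0).
v_2 = A·v_1 = (-8, 0, 2).
v_3 = A·v_2 = (28, 0, -14).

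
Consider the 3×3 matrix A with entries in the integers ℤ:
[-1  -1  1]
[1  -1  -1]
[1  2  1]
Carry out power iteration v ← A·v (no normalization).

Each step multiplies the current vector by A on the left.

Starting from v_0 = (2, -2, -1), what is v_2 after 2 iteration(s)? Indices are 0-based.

v_0 = (2, -2, -1).
v_1 = A·v_0 = (-1, 5, -3).
v_2 = A·v_1 = (-7, -3, 6).

v_2 = (-7, -3, 6)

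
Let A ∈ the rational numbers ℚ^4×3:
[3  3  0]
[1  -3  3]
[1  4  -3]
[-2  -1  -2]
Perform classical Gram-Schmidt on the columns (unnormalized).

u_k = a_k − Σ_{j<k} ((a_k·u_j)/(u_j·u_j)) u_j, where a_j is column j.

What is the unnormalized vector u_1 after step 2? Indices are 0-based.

Step 1: u_0 = a_0 = (3, 1, 1, -2).
Step 2: u_1 = a_1 − (4/5)·u_0 = (3/5, -19/5, 16/5, 3/5).

u_1 = (3/5, -19/5, 16/5, 3/5)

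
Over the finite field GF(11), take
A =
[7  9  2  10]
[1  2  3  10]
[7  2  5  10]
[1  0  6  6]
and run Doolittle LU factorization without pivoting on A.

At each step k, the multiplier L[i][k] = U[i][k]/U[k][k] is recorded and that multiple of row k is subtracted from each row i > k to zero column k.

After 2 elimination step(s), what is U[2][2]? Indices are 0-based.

k=0: U[0][0]=7
  eliminate (1,0): mult=8, new row 1: (0, 7, 9, 7); set L[1][0]=8
  eliminate (2,0): mult=1, new row 2: (0, 4, 3, 0); set L[2][0]=1
  eliminate (3,0): mult=8, new row 3: (0, 5, 1, 3); set L[3][0]=8
k=1: U[1][1]=7
  eliminate (2,1): mult=10, new row 2: (0, 0, 1, 7); set L[2][1]=10
  eliminate (3,1): mult=7, new row 3: (0, 0, 4, 9); set L[3][1]=7

U[2][2] = 1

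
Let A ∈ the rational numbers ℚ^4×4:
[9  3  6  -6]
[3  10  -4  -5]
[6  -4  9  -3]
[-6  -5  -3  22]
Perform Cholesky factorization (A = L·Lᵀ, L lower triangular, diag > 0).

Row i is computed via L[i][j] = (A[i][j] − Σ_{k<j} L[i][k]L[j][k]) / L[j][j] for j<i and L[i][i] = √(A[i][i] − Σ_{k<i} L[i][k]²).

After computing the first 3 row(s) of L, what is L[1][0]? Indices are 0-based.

Step 1: L[0][0] = √(9) = 3.
  L[1][0] = (3) / L[0][0] = 1.
Step 2: L[1][1] = √(9) = 3.
  L[2][0] = (6) / L[0][0] = 2.
  L[2][1] = (-6) / L[1][1] = -2.
Step 3: L[2][2] = √(1) = 1.

L[1][0] = 1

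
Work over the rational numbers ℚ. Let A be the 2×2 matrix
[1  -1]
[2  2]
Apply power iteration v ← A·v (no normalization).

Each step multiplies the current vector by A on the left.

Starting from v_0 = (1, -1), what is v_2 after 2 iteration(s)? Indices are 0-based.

v_2 = (2, 4)

v_0 = (1, -1).
v_1 = A·v_0 = (2, 0).
v_2 = A·v_1 = (2, 4).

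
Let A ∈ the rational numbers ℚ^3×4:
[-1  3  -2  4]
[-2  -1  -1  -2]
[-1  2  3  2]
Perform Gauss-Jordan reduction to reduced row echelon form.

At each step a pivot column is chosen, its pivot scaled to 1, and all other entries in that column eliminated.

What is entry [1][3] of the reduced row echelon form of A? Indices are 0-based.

step 1: normalize row 0 (÷-1) = (1, -3, 2, -4)
  row 1: subtract -2×row0 = (0, -7, 3, -10)
  row 2: subtract -1×row0 = (0, -1, 5, -2)
step 2: normalize row 1 (÷-7) = (0, 1, -3/7, 10/7)
  row 0: subtract -3×row1 = (1, 0, 5/7, 2/7)
  row 2: subtract -1×row1 = (0, 0, 32/7, -4/7)
step 3: normalize row 2 (÷32/7) = (0, 0, 1, -1/8)
  row 0: subtract 5/7×row2 = (1, 0, 0, 3/8)
  row 1: subtract -3/7×row2 = (0, 1, 0, 11/8)

M[1][3] = 11/8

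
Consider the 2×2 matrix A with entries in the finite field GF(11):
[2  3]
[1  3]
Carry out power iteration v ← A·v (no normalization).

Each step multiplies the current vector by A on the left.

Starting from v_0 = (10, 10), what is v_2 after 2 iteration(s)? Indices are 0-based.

v_0 = (10, 10).
v_1 = A·v_0 = (6, 7).
v_2 = A·v_1 = (0, 5).

v_2 = (0, 5)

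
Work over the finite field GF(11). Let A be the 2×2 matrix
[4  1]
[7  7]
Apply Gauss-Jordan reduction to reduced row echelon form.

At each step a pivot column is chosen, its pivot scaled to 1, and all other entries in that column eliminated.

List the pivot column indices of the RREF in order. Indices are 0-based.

pivot columns: 0, 1

step 1: normalize row 0 (÷4) = (1, 3)
  row 1: subtract 7×row0 = (0, 8)
step 2: normalize row 1 (÷8) = (0, 1)
  row 0: subtract 3×row1 = (1, 0)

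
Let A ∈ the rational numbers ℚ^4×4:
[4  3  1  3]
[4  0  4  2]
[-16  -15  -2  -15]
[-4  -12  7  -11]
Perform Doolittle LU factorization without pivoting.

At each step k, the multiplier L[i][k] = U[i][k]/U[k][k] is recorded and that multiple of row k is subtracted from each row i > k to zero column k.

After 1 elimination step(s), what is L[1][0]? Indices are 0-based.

L[1][0] = 1

k=0: U[0][0]=4
  eliminate (1,0): mult=1, new row 1: (0, -3, 3, -1); set L[1][0]=1
  eliminate (2,0): mult=-4, new row 2: (0, -3, 2, -3); set L[2][0]=-4
  eliminate (3,0): mult=-1, new row 3: (0, -9, 8, -8); set L[3][0]=-1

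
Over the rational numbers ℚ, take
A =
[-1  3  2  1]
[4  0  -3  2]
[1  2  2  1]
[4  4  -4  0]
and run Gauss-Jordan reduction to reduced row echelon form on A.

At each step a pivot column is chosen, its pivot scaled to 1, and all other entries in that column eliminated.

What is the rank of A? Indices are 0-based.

rank = 4

pivot(0,0)=-1: scale R0 → (1, -3, -2, -1)
  clear (1,0): R1 −= (4)R0 → (0, 12, 5, 6)
  clear (2,0): R2 −= (1)R0 → (0, 5, 4, 2)
  clear (3,0): R3 −= (4)R0 → (0, 16, 4, 4)
pivot(1,1)=12: scale R1 → (0, 1, 5/12, 1/2)
  clear (0,1): R0 −= (-3)R1 → (1, 0, -3/4, 1/2)
  clear (2,1): R2 −= (5)R1 → (0, 0, 23/12, -1/2)
  clear (3,1): R3 −= (16)R1 → (0, 0, -8/3, -4)
pivot(2,2)=23/12: scale R2 → (0, 0, 1, -6/23)
  clear (0,2): R0 −= (-3/4)R2 → (1, 0, 0, 7/23)
  clear (1,2): R1 −= (5/12)R2 → (0, 1, 0, 14/23)
  clear (3,2): R3 −= (-8/3)R2 → (0, 0, 0, -108/23)
pivot(3,3)=-108/23: scale R3 → (0, 0, 0, 1)
  clear (0,3): R0 −= (7/23)R3 → (1, 0, 0, 0)
  clear (1,3): R1 −= (14/23)R3 → (0, 1, 0, 0)
  clear (2,3): R2 −= (-6/23)R3 → (0, 0, 1, 0)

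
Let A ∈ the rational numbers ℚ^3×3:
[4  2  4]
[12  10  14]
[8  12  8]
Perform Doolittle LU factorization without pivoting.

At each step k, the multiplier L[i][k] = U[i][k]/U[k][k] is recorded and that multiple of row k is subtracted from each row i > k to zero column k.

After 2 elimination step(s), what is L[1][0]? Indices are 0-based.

[col 0] pivot 4
  R1 -= 3*R0 → (0, 4, 2)  (L[1][0] := 3)
  R2 -= 2*R0 → (0, 8, 0)  (L[2][0] := 2)
[col 1] pivot 4
  R2 -= 2*R1 → (0, 0, -4)  (L[2][1] := 2)

L[1][0] = 3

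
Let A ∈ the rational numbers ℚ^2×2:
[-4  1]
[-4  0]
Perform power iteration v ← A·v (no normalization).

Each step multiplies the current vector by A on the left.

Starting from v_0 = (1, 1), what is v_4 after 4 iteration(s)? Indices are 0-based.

v_4 = (48, 80)

v_0 = (1, 1).
v_1 = A·v_0 = (-3, -4).
v_2 = A·v_1 = (8, 12).
v_3 = A·v_2 = (-20, -32).
v_4 = A·v_3 = (48, 80).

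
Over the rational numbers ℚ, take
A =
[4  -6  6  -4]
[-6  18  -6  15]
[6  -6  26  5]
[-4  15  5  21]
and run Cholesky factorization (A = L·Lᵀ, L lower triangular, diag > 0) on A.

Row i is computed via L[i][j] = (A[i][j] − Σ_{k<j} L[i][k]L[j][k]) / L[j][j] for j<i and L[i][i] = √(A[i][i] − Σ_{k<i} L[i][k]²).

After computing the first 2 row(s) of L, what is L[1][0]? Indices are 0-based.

L[1][0] = -3

Step 1: L[0][0] = √(4) = 2.
  L[1][0] = (-6) / L[0][0] = -3.
Step 2: L[1][1] = √(9) = 3.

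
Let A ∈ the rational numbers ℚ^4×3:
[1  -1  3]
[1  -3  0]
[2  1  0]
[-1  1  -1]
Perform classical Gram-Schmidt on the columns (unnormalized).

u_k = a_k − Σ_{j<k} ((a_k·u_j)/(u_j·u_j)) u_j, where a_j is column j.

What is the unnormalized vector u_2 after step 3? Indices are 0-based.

Step 1: u_0 = a_0 = (1, 1, 2, -1).
Step 2: u_1 = a_1 − (-3/7)·u_0 = (-4/7, -18/7, 13/7, 4/7).
Step 3: u_2 = a_2 − (4/7)·u_0 − (-16/75)·u_1 = (173/75, -28/25, -56/75, -23/75).

u_2 = (173/75, -28/25, -56/75, -23/75)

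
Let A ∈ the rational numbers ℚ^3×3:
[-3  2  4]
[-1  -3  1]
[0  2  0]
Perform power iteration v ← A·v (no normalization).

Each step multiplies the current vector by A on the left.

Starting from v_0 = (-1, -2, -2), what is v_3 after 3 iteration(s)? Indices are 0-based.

v_3 = (-43, 19, -20)

v_0 = (-1, -2, -2).
v_1 = A·v_0 = (-9, 5, -4).
v_2 = A·v_1 = (21, -10, 10).
v_3 = A·v_2 = (-43, 19, -20).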